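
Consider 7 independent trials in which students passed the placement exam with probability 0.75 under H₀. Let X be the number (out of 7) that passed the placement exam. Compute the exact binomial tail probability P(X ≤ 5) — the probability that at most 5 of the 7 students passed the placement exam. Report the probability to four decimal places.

X ~ Binomial(n=7, p=0.75).
P(X ≤ 5) = Σ_{j=0}^{5} C(7,j)·0.75^j·0.25^{7−j}.
= 0.000061 + 0.001282 + 0.011536 + 0.057678 + 0.173035 + 0.311462 = 0.5551.

P = 0.5551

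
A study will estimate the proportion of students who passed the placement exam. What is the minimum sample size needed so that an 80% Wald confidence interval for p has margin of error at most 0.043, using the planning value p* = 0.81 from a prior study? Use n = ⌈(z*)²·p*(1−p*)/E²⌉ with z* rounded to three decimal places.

n = 137

The 80% critical value is z* = 1.282.
p*(1−p*) = 0.1539.
(z*)²·p*(1−p*)/E² = 1.643524·0.1539/0.001849 = 136.797.
⌈136.797⌉ = 137.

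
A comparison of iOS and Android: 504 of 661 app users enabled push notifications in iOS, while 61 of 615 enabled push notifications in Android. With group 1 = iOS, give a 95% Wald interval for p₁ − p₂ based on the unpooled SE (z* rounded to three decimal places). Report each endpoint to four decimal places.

p̂₁ = 504/661 = 0.76248, p̂₂ = 61/615 = 0.09919; p̂₁ − p̂₂ = 0.66329.
Unpooled SE = √(p̂₁(1−p̂₁)/n₁ + p̂₂(1−p̂₂)/n₂) = √(0.000273984 + 0.000145283) = 0.020476.
The 95% critical value is z* = 1.960. Margin = 1.960·0.020476 = 0.04013.
So the interval runs from 0.6232 to 0.7034.

(0.6232, 0.7034)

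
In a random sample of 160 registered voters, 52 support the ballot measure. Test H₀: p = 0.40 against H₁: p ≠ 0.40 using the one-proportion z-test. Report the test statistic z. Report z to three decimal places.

p̂ = 52/160 = 0.32500.
SE₀ = √(0.40·0.60/160) = 0.038730.
z = (p̂ − p₀)/SE = (0.32500 − 0.40)/0.038730 = -1.936.

z = -1.936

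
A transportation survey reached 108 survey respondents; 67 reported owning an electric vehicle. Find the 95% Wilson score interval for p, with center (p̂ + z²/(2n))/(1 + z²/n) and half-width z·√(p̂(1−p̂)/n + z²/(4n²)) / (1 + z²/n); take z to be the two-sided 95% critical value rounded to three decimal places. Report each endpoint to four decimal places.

(0.5262, 0.7063)

p̂ = 67/108 = 0.62037; z = 1.960, so z² = 3.841600.
Denominator 1 + z²/n = 1 + 3.841600/108 = 1.035570.
Adjusted center: (0.62037 + z²/(2n))/1.035570 = 0.61624.
Radicand: p̂(1−p̂)/n + z²/(4n²) = 0.002180657 + 0.000082339 = 0.002262996.
Half-width = z·√(radicand)/denom = 1.960·0.047571/1.035570 = 0.09004.
CI: 0.61624 ± 0.09004 = (0.5262, 0.7063).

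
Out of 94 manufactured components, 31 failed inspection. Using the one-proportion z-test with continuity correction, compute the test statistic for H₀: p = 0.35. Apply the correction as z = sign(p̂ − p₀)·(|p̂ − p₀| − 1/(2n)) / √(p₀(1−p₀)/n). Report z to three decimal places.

z = -0.303

p̂ = 31/94 = 0.32979. p̂ − p₀ = -0.020213.
1/(2n) = 0.005319.
Corrected numerator: |-0.020213| − 0.005319 = 0.014894.
Under H₀, SE = √(p₀(1−p₀)/n) = √(0.35·0.65/94) = √0.002420213 = 0.049196.
z = −0.014894/0.049196 = -0.303.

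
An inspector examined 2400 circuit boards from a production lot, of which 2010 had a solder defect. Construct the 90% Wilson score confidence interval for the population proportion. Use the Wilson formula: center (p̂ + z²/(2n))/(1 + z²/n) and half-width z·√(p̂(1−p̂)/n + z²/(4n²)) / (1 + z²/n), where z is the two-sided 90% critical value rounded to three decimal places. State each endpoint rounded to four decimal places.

p̂ = 2010/2400 = 0.83750; z = 1.645, so z² = 2.706025.
1 + z²/n = 1.001128.
Adjusted center: (0.83750 + z²/(2n))/1.001128 = 0.83712.
Radicand: p̂(1−p̂)/n + z²/(4n²) = 0.000056706 + 0.000000117 = 0.000056823.
Half-width = z·√(radicand)/denom = 1.645·0.007538/1.001128 = 0.01239.
So the interval runs from 0.8247 to 0.8495.

(0.8247, 0.8495)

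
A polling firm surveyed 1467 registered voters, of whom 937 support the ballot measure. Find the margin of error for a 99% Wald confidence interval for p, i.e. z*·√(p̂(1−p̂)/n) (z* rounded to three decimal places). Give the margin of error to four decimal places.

ME = 0.0323

The sample proportion is 937/1467 = 0.63872.
SE(p̂) = √(0.63872·0.36128/1467) = 0.012542.
z* = 2.576 at the 99% level.
ME = 2.576·0.012542 = 0.0323.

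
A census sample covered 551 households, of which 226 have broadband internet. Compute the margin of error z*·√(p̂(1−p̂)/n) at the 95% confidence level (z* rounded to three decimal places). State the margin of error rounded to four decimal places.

With x = 226 successes in n = 551, p̂ = 0.41016.
Standard error of p̂: √(0.241929/551) = √0.000439073 = 0.020954.
For 95% confidence, z* = 1.960.
ME = 1.960·0.020954 = 0.0411.

ME = 0.0411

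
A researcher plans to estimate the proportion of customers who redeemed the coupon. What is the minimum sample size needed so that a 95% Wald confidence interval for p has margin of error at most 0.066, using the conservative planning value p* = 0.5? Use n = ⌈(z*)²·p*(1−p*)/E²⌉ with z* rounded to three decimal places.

For 95% confidence, z* = 1.960.
p*(1−p*) = 0.2500.
Required n before rounding: 3.841600 × 0.2500 / 0.066² = 220.478.
⌈220.478⌉ = 221.

n = 221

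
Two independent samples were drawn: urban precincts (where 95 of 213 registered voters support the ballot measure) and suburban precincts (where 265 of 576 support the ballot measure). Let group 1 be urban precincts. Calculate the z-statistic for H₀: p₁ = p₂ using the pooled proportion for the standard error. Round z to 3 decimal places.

z = -0.352

p̂₁ = 95/213 = 0.44601, p̂₂ = 265/576 = 0.46007.
Pooling: p̂ = 360/789 = 0.45627.
Pooled SE = √[0.2480880·0.00643095] ≈ 0.039943.
z = -0.01406/0.039943 = -0.352.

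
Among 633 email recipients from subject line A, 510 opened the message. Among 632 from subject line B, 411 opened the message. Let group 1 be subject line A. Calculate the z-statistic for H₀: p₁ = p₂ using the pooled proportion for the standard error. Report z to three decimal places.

Sample proportions: p̂₁ = 510/633 = 0.80569 and p̂₂ = 411/632 = 0.65032.
Pooling: p̂ = 921/1265 = 0.72806.
SE = √[p̂(1−p̂)(1/n₁+1/n₂)] = √[0.72806·0.27194·(1/633+1/632)] ≈ 0.025021.
z = (p̂₁ − p̂₂)/SE = (0.80569 − 0.65032)/0.025021 = 0.15537/0.025021 = 6.210.

z = 6.210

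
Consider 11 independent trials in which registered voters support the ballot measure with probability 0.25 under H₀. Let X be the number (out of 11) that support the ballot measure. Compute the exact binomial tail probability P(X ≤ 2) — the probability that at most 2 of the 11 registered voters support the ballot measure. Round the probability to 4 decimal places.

P = 0.4552

X is binomial with n = 11 and p = 0.25.
P(X ≤ 2) = C(11,0)·0.25^0·0.75^11 + C(11,1)·0.25^1·0.75^10 + C(11,2)·0.25^2·0.75^9.
= 0.042235 + 0.154862 + 0.258104 = 0.4552.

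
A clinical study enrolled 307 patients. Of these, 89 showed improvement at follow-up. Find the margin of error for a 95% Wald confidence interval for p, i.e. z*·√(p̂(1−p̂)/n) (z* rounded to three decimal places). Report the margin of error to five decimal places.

ME = 0.05075

p̂ = 89/307 = 0.28990.
Standard error of p̂: √(0.205859/307) = √0.000670550 = 0.025895.
The 95% critical value is z* = 1.960.
Margin of error = z*·SE = 1.960 × 0.025895 = 0.05075.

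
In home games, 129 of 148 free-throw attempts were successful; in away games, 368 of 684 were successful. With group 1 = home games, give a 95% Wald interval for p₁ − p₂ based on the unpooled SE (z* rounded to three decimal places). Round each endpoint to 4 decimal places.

p̂₁ = 0.87162, p̂₂ = 0.53801, so the observed difference is 0.33361.
SE = √(0.000756063 + 0.000363385) = √0.001119448 = 0.033458.
For 95% confidence, z* = 1.960. Margin = 1.960·0.033458 = 0.06558.
Interval: 0.33361 ± 0.06558 → (0.2680, 0.3992).

(0.2680, 0.3992)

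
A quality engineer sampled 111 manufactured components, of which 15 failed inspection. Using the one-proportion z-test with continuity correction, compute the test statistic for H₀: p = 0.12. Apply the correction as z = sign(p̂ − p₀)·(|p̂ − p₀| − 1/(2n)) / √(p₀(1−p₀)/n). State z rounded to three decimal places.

z = 0.345

Sample proportion p̂ = 15/111 = 0.13514. p̂ − p₀ = 0.015135.
1/(2n) = 0.004505.
Corrected numerator: |0.015135| − 0.004505 = 0.010630.
Null standard error: √(0.12·0.88/111) = √0.000951351 = 0.030844.
z = (+)0.010630/0.030844 = 0.345.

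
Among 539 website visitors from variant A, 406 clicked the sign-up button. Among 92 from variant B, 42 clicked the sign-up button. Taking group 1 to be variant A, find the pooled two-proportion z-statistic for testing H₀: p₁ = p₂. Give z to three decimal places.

z = 5.797

Sample proportions: p̂₁ = 406/539 = 0.75325 and p̂₂ = 42/92 = 0.45652.
Pooling: p̂ = 448/631 = 0.70998.
Pooled SE = √[0.2059067·0.01272485] ≈ 0.051187.
z = 0.29673/0.051187 = 5.797.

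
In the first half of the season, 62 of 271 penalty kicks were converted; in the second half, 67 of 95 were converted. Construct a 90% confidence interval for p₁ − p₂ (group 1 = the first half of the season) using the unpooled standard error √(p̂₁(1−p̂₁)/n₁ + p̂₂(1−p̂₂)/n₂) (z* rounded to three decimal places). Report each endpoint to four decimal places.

(-0.5641, -0.3888)

p̂₁ = 0.22878, p̂₂ = 0.70526, so the observed difference is -0.47648.
SE = √(0.000651074 + 0.002188074) = √0.002839148 = 0.053284.
z* = 1.645 at the 90% level. Margin of error = 0.08765.
So the interval runs from -0.5641 to -0.3888.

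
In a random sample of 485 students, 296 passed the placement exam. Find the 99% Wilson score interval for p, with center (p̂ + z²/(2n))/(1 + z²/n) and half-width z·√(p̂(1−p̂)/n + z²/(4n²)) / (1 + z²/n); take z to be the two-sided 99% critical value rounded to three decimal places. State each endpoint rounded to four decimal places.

p̂ = 296/485 = 0.61031; z = 2.576, so z² = 6.635776.
Denominator 1 + z²/n = 1 + 6.635776/485 = 1.013682.
Center = (0.61031 + 0.006841)/1.013682 = 0.60882.
Radicand: p̂(1−p̂)/n + z²/(4n²) = 0.000490375 + 0.000007053 = 0.000497428.
Half-width = z·√(radicand)/denom = 2.576·0.022303/1.013682 = 0.05668.
So the interval runs from 0.5521 to 0.6655.

(0.5521, 0.6655)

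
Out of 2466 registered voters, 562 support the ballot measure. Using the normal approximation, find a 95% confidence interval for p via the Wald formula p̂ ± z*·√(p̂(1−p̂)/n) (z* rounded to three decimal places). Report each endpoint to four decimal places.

(0.2113, 0.2445)

p̂ = 562/2466 = 0.22790.
SE = √(p̂(1−p̂)/n) = √(0.175961/2466) = 0.008447.
The 95% critical value is z* = 1.960.
Margin of error: 1.960 × 0.008447 = 0.01656.
So the interval runs from 0.2113 to 0.2445.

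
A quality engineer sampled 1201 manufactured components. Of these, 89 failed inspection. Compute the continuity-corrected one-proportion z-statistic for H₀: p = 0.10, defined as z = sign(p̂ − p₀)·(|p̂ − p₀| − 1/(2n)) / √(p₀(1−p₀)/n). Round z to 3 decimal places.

Sample proportion p̂ = 89/1201 = 0.07410. p̂ − p₀ = -0.025895.
Continuity correction 1/(2n) = 1/2402 = 0.000416.
Corrected numerator: |-0.025895| − 0.000416 = 0.025479.
SE₀ = √(0.10·0.90/1201) = 0.008657.
z = (−)0.025479/0.008657 = -2.943.

z = -2.943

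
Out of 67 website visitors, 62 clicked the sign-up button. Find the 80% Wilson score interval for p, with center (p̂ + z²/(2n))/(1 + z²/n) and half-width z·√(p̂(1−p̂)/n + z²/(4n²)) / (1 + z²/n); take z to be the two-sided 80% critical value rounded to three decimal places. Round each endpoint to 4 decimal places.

(0.8733, 0.9571)

p̂ = 62/67 = 0.92537; z = 1.282, so z² = 1.643524.
Denominator 1 + z²/n = 1 + 1.643524/67 = 1.024530.
Adjusted center: (0.92537 + z²/(2n))/1.024530 = 0.91519.
Radicand: p̂(1−p̂)/n + z²/(4n²) = 0.001030712 + 0.000091531 = 0.001122243.
Half-width = z·√(radicand)/denom = 1.282·0.033500/1.024530 = 0.04192.
Interval: 0.91519 ± 0.04192 → (0.8733, 0.9571).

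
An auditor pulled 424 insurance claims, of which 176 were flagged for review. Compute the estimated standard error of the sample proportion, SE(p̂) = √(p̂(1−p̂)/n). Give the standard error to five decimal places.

p̂ = 176/424 = 0.41509.
p̂(1−p̂) = 0.41509·0.58491 = 0.242790.
SE = √(0.242790/424) = 0.02393.

SE = 0.02393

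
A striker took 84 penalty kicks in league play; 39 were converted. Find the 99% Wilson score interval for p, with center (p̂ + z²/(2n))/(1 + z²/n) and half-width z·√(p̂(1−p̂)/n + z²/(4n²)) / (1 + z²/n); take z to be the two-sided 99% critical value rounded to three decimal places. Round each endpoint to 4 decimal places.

(0.3319, 0.6019)

Here p̂ = 39/84 = 0.46429 and z = 2.576 (z² = 6.635776).
Denominator 1 + z²/n = 1 + 6.635776/84 = 1.078997.
Center = (0.46429 + 0.039499)/1.078997 = 0.46690.
Radicand: p̂(1−p̂)/n + z²/(4n²) = 0.002961006 + 0.000235111 = 0.003196117.
Half-width = 2.576·√0.003196117/1.078997 = 0.13497.
Interval: 0.46690 ± 0.13497 → (0.3319, 0.6019).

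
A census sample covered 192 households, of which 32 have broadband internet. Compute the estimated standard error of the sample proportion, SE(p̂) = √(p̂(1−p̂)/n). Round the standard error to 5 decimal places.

Sample proportion p̂ = 32/192 = 0.16667.
p̂(1−p̂) = 0.16667·0.83333 = 0.138891.
SE = √(0.138891/192) = 0.02690.

SE = 0.02690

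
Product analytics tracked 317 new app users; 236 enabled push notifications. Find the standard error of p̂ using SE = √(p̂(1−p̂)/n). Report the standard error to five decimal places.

SE = 0.02450

The sample proportion is 236/317 = 0.74448.
p̂(1−p̂) = 0.74448·0.25552 = 0.190230.
SE = √(0.190230/317) = √0.000600095 = 0.02450.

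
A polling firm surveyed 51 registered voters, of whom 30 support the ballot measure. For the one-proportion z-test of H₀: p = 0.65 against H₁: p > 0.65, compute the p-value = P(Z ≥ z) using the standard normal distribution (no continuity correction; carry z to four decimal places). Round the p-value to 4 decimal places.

p-value = 0.8225

Sample proportion p̂ = 30/51 = 0.58824.
SE₀ = √(0.65·0.35/51) = 0.066789.
z = (p̂ − p₀)/SE = (30/51 − 0.65)/0.066789 ≈ -0.9248.
p-value = P(Z ≥ z) with z = -0.9248 → 0.8225.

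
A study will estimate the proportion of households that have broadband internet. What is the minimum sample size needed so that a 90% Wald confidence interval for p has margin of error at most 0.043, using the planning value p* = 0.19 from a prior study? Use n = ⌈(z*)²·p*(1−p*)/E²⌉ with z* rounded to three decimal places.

n = 226

The 90% critical value is z* = 1.645.
p*(1−p*) = 0.1539.
(z*)²·p*(1−p*)/E² = 2.706025·0.1539/0.001849 = 225.234.
Rounding up, n = 226.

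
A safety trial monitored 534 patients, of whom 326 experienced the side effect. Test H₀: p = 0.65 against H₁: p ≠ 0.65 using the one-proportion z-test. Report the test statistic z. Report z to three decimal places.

z = -1.914

With x = 326 successes in n = 534, p̂ = 0.61049.
Null standard error: √(0.65·0.35/534) = √0.000426030 = 0.020640.
z = (0.61049 − 0.65)/0.020640 = -0.03951/0.020640 = -1.914.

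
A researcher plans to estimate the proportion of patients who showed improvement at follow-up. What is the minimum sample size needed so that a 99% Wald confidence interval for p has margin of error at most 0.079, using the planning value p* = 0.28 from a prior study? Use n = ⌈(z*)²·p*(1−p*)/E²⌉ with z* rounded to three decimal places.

n = 215

For 99% confidence, z* = 2.576.
p*(1−p*) = 0.28·0.72 = 0.2016.
Required n before rounding: 6.635776 × 0.2016 / 0.079² = 214.352.
Rounding up, n = 215.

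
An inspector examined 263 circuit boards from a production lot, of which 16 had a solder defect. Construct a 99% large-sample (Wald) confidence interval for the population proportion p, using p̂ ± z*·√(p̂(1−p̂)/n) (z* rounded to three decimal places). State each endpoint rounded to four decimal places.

(0.0229, 0.0988)

The sample proportion is 16/263 = 0.06084.
SE(p̂) = √(0.06084·0.93916/263) = 0.014739.
The 99% critical value is z* = 2.576.
Margin = 2.576·0.014739 = 0.03797.
So the interval runs from 0.0229 to 0.0988.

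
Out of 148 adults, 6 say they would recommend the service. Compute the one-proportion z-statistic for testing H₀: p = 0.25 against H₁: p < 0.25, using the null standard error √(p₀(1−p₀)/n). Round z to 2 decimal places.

z = -5.88

With x = 6 successes in n = 148, p̂ = 0.04054.
Null standard error: √(0.25·0.75/148) = √0.001266892 = 0.035593.
z = (0.04054 − 0.25)/0.035593 = -0.20946/0.035593 = -5.88.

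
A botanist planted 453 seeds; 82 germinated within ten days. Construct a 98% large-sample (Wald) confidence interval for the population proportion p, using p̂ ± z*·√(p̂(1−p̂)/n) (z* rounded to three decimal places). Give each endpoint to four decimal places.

(0.1389, 0.2231)

With x = 82 successes in n = 453, p̂ = 0.18102.
Standard error of p̂: √(0.148249/453) = √0.000327260 = 0.018090.
The 98% critical value is z* = 2.326.
Margin of error: 2.326 × 0.018090 = 0.04208.
Interval: 0.18102 ± 0.04208 → (0.1389, 0.2231).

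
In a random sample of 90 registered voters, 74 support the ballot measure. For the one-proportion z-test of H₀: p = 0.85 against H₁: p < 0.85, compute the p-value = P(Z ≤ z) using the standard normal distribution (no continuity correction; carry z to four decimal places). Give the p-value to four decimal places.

p̂ = 74/90 = 0.82222.
Under H₀, SE = √(p₀(1−p₀)/n) = √(0.85·0.15/90) = √0.001416667 = 0.037639.
Test statistic (full precision, shown to 4 dp): z = (74/90 − 0.85)/SE₀ ≈ -0.7380.
From the standard normal, P(Z ≤ z) = 0.2303.

p-value = 0.2303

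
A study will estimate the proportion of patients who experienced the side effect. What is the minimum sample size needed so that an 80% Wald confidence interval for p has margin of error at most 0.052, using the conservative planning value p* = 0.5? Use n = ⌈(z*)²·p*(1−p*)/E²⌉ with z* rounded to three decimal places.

n = 152

For 80% confidence, z* = 1.282.
p*(1−p*) = 0.2500.
Required n before rounding: 1.643524 × 0.2500 / 0.052² = 151.953.
⌈151.953⌉ = 152.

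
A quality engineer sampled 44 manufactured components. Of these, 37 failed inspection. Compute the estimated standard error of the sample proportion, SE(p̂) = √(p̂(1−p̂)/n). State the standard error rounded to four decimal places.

SE = 0.0551

The sample proportion is 37/44 = 0.84091.
p̂(1−p̂) = 0.133780.
SE = √(0.133780/44) = √0.003040455 = 0.0551.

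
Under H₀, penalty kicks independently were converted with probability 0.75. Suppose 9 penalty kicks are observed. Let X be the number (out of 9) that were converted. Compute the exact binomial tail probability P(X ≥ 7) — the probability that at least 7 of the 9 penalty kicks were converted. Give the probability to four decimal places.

X is binomial with n = 9 and p = 0.75.
P(X ≥ 7) = C(9,7)·0.75^7·0.25^2 + C(9,8)·0.75^8·0.25^1 + C(9,9)·0.75^9·0.25^0.
= 0.300339 + 0.225254 + 0.075085 = 0.6007.

P = 0.6007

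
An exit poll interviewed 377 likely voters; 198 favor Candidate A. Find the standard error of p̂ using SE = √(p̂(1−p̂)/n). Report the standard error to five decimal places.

SE = 0.02572

The sample proportion is 198/377 = 0.52520.
p̂(1−p̂) = 0.249365.
Dividing by n and taking the root: √0.000661446 = 0.02572.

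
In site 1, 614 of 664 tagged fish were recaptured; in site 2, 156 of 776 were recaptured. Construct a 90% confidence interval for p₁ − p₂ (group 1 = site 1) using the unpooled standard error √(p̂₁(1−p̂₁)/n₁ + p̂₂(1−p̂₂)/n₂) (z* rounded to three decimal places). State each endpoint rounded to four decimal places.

(0.6946, 0.7527)

p̂₁ = 0.92470, p̂₂ = 0.20103, so the observed difference is 0.72367.
Unpooled SE = √(p̂₁(1−p̂₁)/n₁ + p̂₂(1−p̂₂)/n₂) = √(0.000104866 + 0.000206981) = 0.017659.
For 90% confidence, z* = 1.645. Margin = 1.645·0.017659 = 0.02905.
CI: 0.72367 ± 0.02905 = (0.6946, 0.7527).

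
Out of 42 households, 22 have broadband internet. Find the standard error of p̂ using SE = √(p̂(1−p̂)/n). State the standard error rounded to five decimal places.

Sample proportion p̂ = 22/42 = 0.52381.
p̂(1−p̂) = 0.52381·0.47619 = 0.249433.
Dividing by n and taking the root: √0.005938881 = 0.07706.

SE = 0.07706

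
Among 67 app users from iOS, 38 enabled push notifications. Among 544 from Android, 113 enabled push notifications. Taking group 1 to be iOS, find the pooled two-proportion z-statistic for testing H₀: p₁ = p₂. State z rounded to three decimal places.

Sample proportions: p̂₁ = 38/67 = 0.56716 and p̂₂ = 113/544 = 0.20772.
Pooled p̂ = (38+113)/(67+544) = 151/611 = 0.24714.
SE = √[p̂(1−p̂)(1/n₁+1/n₂)] = √[0.24714·0.75286·(1/67+1/544)] ≈ 0.055848.
z = (p̂₁ − p̂₂)/SE = (0.56716 − 0.20772)/0.055848 = 0.35944/0.055848 = 6.436.

z = 6.436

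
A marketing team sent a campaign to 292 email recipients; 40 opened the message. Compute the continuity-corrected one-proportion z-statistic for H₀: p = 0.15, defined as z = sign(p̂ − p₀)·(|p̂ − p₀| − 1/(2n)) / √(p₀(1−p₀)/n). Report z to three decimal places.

With x = 40 successes in n = 292, p̂ = 0.13699. p̂ − p₀ = -0.013014.
Continuity correction 1/(2n) = 1/584 = 0.001712.
Corrected numerator: |-0.013014| − 0.001712 = 0.011302.
Under H₀, SE = √(p₀(1−p₀)/n) = √(0.15·0.85/292) = √0.000436644 = 0.020896.
z = −0.011302/0.020896 = -0.541.

z = -0.541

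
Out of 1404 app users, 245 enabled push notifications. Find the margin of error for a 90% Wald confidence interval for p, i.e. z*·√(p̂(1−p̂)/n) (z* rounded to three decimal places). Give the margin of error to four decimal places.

ME = 0.0167

The sample proportion is 245/1404 = 0.17450.
Standard error of p̂: √(0.144051/1404) = √0.000102600 = 0.010129.
The 90% critical value is z* = 1.645.
Margin of error = z*·SE = 1.645 × 0.010129 = 0.0167.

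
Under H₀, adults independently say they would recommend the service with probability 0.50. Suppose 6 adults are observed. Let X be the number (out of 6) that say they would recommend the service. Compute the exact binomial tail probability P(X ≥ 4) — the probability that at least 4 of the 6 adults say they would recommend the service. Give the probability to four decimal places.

X is binomial with n = 6 and p = 0.50.
P(X ≥ 4) = C(6,4)·0.50^4·0.50^2 + C(6,5)·0.50^5·0.50^1 + C(6,6)·0.50^6·0.50^0.
= 0.234375 + 0.093750 + 0.015625 = 0.3438.

P = 0.3438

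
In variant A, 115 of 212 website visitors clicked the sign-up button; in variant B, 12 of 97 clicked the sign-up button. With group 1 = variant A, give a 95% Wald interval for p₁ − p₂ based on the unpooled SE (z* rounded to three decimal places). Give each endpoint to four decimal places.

(0.3250, 0.5125)

p̂₁ = 115/212 = 0.54245, p̂₂ = 12/97 = 0.12371; p̂₁ − p̂₂ = 0.41874.
SE = √(0.001170744 + 0.001117596) = √0.002288340 = 0.047837.
The 95% critical value is z* = 1.960. Margin of error = 0.09376.
Interval: 0.41874 ± 0.09376 → (0.3250, 0.5125).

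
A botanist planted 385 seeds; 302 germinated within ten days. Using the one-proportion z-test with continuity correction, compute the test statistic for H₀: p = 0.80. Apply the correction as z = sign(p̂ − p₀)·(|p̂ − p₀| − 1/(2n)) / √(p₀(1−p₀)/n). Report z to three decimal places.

The sample proportion is 302/385 = 0.78442. p̂ − p₀ = -0.015584.
1/(2n) = 0.001299.
Corrected numerator: |-0.015584| − 0.001299 = 0.014285.
Under H₀, SE = √(p₀(1−p₀)/n) = √(0.80·0.20/385) = √0.000415584 = 0.020386.
z = (−)0.014285/0.020386 = -0.701.

z = -0.701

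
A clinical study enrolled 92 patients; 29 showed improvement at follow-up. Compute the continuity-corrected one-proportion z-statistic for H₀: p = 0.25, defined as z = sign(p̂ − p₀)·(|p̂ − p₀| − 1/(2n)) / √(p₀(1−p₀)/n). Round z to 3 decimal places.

z = 1.324

p̂ = 29/92 = 0.31522. p̂ − p₀ = 0.065217.
1/(2n) = 0.005435.
Corrected numerator: |0.065217| − 0.005435 = 0.059782.
SE₀ = √(0.25·0.75/92) = 0.045145.
z = (+)0.059782/0.045145 = 1.324.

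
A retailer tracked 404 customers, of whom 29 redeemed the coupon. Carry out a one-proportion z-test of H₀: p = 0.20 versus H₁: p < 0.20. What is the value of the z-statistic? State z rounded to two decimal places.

The sample proportion is 29/404 = 0.07178.
Null standard error: √(0.20·0.80/404) = √0.000396040 = 0.019901.
Test statistic: z = -0.12822/0.019901 = -6.44.

z = -6.44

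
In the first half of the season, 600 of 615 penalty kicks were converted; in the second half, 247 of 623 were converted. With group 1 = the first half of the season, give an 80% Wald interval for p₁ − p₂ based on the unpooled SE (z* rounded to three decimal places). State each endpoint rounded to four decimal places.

(0.5528, 0.6055)

p̂₁ = 0.97561, p̂₂ = 0.39647, so the observed difference is 0.57914.
SE = √(0.000038692 + 0.000384079) = √0.000422771 = 0.020561.
The 80% critical value is z* = 1.282. Margin of error = 0.02636.
So the interval runs from 0.5528 to 0.6055.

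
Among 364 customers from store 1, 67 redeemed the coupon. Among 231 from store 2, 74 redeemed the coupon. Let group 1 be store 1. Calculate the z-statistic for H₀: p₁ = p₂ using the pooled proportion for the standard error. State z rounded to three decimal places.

z = -3.810

p̂₁ = 67/364 = 0.18407, p̂₂ = 74/231 = 0.32035.
Pooled p̂ = (67+74)/(364+231) = 141/595 = 0.23697.
Pooled SE = √[0.1808177·0.00707626] ≈ 0.035770.
z = -0.13628/0.035770 = -3.810.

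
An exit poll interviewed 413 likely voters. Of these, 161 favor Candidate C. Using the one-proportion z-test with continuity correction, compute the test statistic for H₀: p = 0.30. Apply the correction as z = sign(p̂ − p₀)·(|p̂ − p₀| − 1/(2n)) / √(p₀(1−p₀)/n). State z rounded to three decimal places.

The sample proportion is 161/413 = 0.38983. p̂ − p₀ = 0.089831.
1/(2n) = 0.001211.
Corrected numerator: |0.089831| − 0.001211 = 0.088620.
Under H₀, SE = √(p₀(1−p₀)/n) = √(0.30·0.70/413) = √0.000508475 = 0.022549.
z = +0.088620/0.022549 = 3.930.

z = 3.930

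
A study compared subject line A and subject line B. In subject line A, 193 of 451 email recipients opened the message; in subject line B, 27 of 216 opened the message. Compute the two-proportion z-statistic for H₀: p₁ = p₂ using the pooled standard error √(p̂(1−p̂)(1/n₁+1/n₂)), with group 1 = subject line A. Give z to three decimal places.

z = 7.787

Sample proportions: p̂₁ = 193/451 = 0.42794 and p̂₂ = 27/216 = 0.12500.
Pooling: p̂ = 220/667 = 0.32984.
SE = √[p̂(1−p̂)(1/n₁+1/n₂)] = √[0.32984·0.67016·(1/451+1/216)] ≈ 0.038903.
z = (p̂₁ − p̂₂)/SE = (0.42794 − 0.12500)/0.038903 = 0.30294/0.038903 = 7.787.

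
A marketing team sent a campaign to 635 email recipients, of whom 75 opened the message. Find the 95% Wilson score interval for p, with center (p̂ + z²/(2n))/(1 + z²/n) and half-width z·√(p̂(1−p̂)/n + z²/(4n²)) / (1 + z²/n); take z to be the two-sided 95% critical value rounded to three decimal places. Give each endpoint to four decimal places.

(0.0953, 0.1455)

Here p̂ = 75/635 = 0.11811 and z = 1.960 (z² = 3.841600).
1 + z²/n = 1.006050.
Adjusted center: (0.11811 + z²/(2n))/1.006050 = 0.12041.
Radicand: p̂(1−p̂)/n + z²/(4n²) = 0.000164032 + 0.000002382 = 0.000166414.
Half-width = 1.960·√0.000166414/1.006050 = 0.02513.
CI: 0.12041 ± 0.02513 = (0.0953, 0.1455).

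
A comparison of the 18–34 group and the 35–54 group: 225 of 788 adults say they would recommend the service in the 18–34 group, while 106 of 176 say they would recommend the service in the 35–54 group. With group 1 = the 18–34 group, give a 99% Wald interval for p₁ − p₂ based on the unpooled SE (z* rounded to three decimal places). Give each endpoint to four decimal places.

p̂₁ = 0.28553, p̂₂ = 0.60227, so the observed difference is -0.31674.
Unpooled SE = √(p̂₁(1−p̂₁)/n₁ + p̂₂(1−p̂₂)/n₂) = √(0.000258888 + 0.001361024) = 0.040248.
The 99% critical value is z* = 2.576. Margin of error = 0.10368.
CI: -0.31674 ± 0.10368 = (-0.4204, -0.2131).

(-0.4204, -0.2131)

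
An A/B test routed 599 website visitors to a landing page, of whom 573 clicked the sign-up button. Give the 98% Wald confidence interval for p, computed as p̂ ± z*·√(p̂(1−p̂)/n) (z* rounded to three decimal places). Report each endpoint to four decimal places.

(0.9372, 0.9760)

Sample proportion p̂ = 573/599 = 0.95659.
SE = √(p̂(1−p̂)/n) = √(0.041522/599) = 0.008326.
z* = 2.326 at the 98% level.
Margin = 2.326·0.008326 = 0.01937.
Interval: 0.95659 ± 0.01937 → (0.9372, 0.9760).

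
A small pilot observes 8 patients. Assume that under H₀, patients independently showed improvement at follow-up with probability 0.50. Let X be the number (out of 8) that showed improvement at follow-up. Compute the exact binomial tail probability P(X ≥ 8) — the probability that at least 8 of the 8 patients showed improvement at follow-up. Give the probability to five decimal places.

P = 0.00391

X ~ Binomial(n=8, p=0.50).
P(X ≥ 8) = C(8,8)·0.50^8·0.50^0.
= 0.003906 = 0.00391.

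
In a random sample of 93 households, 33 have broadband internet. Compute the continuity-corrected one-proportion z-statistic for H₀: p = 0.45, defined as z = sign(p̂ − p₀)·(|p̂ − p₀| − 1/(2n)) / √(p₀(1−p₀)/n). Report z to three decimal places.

z = -1.740

With x = 33 successes in n = 93, p̂ = 0.35484. p̂ − p₀ = -0.095161.
1/(2n) = 0.005376.
Corrected numerator: |-0.095161| − 0.005376 = 0.089785.
Under H₀, SE = √(p₀(1−p₀)/n) = √(0.45·0.55/93) = √0.002661290 = 0.051588.
z = (−)0.089785/0.051588 = -1.740.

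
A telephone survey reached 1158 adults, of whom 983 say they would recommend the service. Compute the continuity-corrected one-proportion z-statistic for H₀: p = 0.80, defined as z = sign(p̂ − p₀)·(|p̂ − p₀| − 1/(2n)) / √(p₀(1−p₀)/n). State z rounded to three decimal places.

z = 4.121

The sample proportion is 983/1158 = 0.84888. p̂ − p₀ = 0.048877.
1/(2n) = 0.000432.
Corrected numerator: |0.048877| − 0.000432 = 0.048445.
SE₀ = √(0.80·0.20/1158) = 0.011755.
z = (+)0.048445/0.011755 = 4.121.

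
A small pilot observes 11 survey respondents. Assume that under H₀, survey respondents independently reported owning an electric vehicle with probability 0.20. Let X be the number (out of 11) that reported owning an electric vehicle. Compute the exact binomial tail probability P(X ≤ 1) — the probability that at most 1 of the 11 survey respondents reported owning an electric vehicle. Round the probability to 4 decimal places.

P = 0.3221

X ~ Binomial(n=11, p=0.20).
P(X ≤ 1) = C(11,0)·0.20^0·0.80^11 + C(11,1)·0.20^1·0.80^10.
= 0.085899 + 0.236223 = 0.3221.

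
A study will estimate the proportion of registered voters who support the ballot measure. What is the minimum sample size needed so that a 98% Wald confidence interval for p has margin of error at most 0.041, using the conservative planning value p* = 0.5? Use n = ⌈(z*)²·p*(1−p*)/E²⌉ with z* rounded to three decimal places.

z* = 2.326 at the 98% level.
p*(1−p*) = 0.50·0.50 = 0.2500.
Required n before rounding: 5.410276 × 0.2500 / 0.041² = 804.622.
Rounding up, n = 805.

n = 805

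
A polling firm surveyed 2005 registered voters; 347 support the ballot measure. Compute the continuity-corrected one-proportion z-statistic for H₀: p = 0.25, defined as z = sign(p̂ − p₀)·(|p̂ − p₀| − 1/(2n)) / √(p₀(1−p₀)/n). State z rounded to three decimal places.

The sample proportion is 347/2005 = 0.17307. p̂ − p₀ = -0.076933.
1/(2n) = 0.000249.
Corrected numerator: |-0.076933| − 0.000249 = 0.076684.
SE₀ = √(0.25·0.75/2005) = 0.009670.
z = −0.076684/0.009670 = -7.930.

z = -7.930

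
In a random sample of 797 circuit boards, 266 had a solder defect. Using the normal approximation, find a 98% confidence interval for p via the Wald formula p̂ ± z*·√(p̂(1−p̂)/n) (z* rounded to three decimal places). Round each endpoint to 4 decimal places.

p̂ = 266/797 = 0.33375.
SE(p̂) = √(0.33375·0.66625/797) = 0.016703.
The 98% critical value is z* = 2.326.
Margin of error: 2.326 × 0.016703 = 0.03885.
Interval: 0.33375 ± 0.03885 → (0.2949, 0.3726).

(0.2949, 0.3726)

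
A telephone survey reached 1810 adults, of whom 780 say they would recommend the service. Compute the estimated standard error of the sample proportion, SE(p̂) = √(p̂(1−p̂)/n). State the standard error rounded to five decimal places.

SE = 0.01164

The sample proportion is 780/1810 = 0.43094.
p̂(1−p̂) = 0.245231.
SE = √(0.245231/1810) = √0.000135487 = 0.01164.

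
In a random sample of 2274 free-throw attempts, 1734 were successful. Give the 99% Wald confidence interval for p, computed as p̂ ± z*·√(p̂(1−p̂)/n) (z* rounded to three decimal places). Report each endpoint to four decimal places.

With x = 1734 successes in n = 2274, p̂ = 0.76253.
SE = √(p̂(1−p̂)/n) = √(0.181076/2274) = 0.008924.
The 99% critical value is z* = 2.576.
Margin = 2.576·0.008924 = 0.02299.
So the interval runs from 0.7395 to 0.7855.

(0.7395, 0.7855)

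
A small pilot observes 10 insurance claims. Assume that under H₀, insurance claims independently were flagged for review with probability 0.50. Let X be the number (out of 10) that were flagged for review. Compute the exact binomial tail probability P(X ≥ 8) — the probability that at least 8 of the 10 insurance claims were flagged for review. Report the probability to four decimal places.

X is binomial with n = 10 and p = 0.50.
P(X ≥ 8) = C(10,8)·0.50^8·0.50^2 + C(10,9)·0.50^9·0.50^1 + C(10,10)·0.50^10·0.50^0.
= 0.043945 + 0.009766 + 0.000977 = 0.0547.

P = 0.0547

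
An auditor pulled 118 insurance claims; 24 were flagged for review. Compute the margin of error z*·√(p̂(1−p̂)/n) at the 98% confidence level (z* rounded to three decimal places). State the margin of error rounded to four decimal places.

p̂ = 24/118 = 0.20339.
SE(p̂) = √(0.20339·0.79661/118) = 0.037055.
The 98% critical value is z* = 2.326.
Margin of error = z*·SE = 2.326 × 0.037055 = 0.0862.

ME = 0.0862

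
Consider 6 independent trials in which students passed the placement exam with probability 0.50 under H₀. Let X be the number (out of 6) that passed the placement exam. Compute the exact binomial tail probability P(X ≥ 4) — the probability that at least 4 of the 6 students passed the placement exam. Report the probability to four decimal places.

P = 0.3438

X is binomial with n = 6 and p = 0.50.
P(X ≥ 4) = C(6,4)·0.50^4·0.50^2 + C(6,5)·0.50^5·0.50^1 + C(6,6)·0.50^6·0.50^0.
= 0.234375 + 0.093750 + 0.015625 = 0.3438.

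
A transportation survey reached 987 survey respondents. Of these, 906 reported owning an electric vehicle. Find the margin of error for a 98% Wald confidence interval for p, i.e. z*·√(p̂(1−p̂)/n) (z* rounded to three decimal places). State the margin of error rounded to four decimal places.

ME = 0.0203

Sample proportion p̂ = 906/987 = 0.91793.
Standard error of p̂: √(0.075332/987) = √0.000076324 = 0.008736.
The 98% critical value is z* = 2.326.
So ME = 0.0203.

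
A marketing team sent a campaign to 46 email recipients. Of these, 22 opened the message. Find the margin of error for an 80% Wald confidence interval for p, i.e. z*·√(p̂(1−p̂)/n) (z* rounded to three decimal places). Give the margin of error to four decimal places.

ME = 0.0944

The sample proportion is 22/46 = 0.47826.
SE = √(p̂(1−p̂)/n) = √(0.249527/46) = 0.073651.
For 80% confidence, z* = 1.282.
ME = 1.282·0.073651 = 0.0944.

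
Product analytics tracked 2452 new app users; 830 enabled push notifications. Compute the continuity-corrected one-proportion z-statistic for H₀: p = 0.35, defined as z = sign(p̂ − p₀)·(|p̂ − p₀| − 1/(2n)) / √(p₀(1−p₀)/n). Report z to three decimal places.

z = -1.173

p̂ = 830/2452 = 0.33850. p̂ − p₀ = -0.011501.
Continuity correction 1/(2n) = 1/4904 = 0.000204.
Corrected numerator: |-0.011501| − 0.000204 = 0.011297.
Null standard error: √(0.35·0.65/2452) = √0.000092781 = 0.009632.
z = −0.011297/0.009632 = -1.173.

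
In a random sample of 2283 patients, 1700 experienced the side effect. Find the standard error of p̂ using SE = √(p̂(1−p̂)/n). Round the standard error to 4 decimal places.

p̂ = 1700/2283 = 0.74463.
p̂(1−p̂) = 0.190156.
SE = √(0.190156/2283) = √0.000083292 = 0.0091.

SE = 0.0091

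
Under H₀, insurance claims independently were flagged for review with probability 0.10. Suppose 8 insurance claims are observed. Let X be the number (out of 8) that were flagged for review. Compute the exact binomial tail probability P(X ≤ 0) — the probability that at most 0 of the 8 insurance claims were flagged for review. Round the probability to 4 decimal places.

X is binomial with n = 8 and p = 0.10.
P(X ≤ 0) = C(8,0)·0.10^0·0.90^8.
= 0.430467 = 0.4305.

P = 0.4305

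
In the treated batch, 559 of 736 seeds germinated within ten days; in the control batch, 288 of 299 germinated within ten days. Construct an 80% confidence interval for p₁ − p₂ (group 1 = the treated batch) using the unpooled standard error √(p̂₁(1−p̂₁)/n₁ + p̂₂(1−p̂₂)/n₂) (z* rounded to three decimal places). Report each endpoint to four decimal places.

(-0.2282, -0.1792)

p̂₁ = 559/736 = 0.75951, p̂₂ = 288/299 = 0.96321; p̂₁ − p̂₂ = -0.20370.
SE = √(0.000248171 + 0.000118515) = √0.000366686 = 0.019149.
The 80% critical value is z* = 1.282. Margin of error = 0.02455.
Interval: -0.20370 ± 0.02455 → (-0.2282, -0.1792).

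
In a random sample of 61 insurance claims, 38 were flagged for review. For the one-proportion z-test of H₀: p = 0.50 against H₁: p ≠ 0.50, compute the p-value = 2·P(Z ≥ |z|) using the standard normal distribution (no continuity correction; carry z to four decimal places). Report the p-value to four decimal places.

p-value = 0.0548

The sample proportion is 38/61 = 0.62295.
Null standard error: √(0.50·0.50/61) = √0.004098361 = 0.064018.
Test statistic (full precision, shown to 4 dp): z = (38/61 − 0.50)/SE₀ ≈ 1.9206.
From the standard normal, 2·P(Z ≥ |z|) = 0.0548.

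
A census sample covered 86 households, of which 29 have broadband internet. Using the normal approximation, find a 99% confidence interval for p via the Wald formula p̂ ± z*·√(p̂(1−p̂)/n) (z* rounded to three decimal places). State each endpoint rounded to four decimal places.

With x = 29 successes in n = 86, p̂ = 0.33721.
SE = √(p̂(1−p̂)/n) = √(0.223499/86) = 0.050979.
For 99% confidence, z* = 2.576.
Margin = 2.576·0.050979 = 0.13132.
Interval: 0.33721 ± 0.13132 → (0.2059, 0.4685).

(0.2059, 0.4685)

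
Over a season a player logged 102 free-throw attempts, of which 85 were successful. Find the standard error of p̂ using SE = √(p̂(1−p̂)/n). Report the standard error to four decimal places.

SE = 0.0369

p̂ = 85/102 = 0.83333.
p̂(1−p̂) = 0.138891.
SE = √(0.138891/102) = 0.0369.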